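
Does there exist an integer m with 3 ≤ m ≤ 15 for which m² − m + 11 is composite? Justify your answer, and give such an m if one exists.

m = 12

At m = 12: 12² − 12 + 11 = 143 = 11·13, which is composite.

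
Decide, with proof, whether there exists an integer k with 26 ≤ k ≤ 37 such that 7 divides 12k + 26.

k = 27 works, since 12·27 + 26 = 350 = 50·7.

k = 27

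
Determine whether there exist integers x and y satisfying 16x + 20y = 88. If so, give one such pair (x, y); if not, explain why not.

x = 3, y = 2

Every value of 16x + 20y is a multiple of gcd(16, 20) = 4; since 4 ∣ 88, solutions exist.
Dividing through by 4 reduces the equation to 4x + 5y = 22.
Euclidean algorithm: 5 = 1·4 + 1, 4 = 4·1 + 0.
Working back up the chain: 1 = 5 − 1·4. So 4·(-1) + 5·1 = 1.
Multiplying through by 22: x = (-1)·22 = -22, y = 1·22 = 22 is a solution.
Adding 5·5 to x and subtracting 5·4 from y gives the tidier solution (3, 2).
Check: 16·3 + 20·2 = 48 + 40 = 88. ✓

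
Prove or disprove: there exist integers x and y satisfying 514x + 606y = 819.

No, no such integers exist.

Any value of 514x + 606y is a multiple of gcd(514, 606) = 2.
But 819 = 2·409 + 1, so 2 ∤ 819.
So the equation is unsolvable over ℤ.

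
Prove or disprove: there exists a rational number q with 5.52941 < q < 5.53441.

q = 83/15

Scale by 15: the interval becomes (82.94115, 83.01615), which contains the integer 83.
So q = 83/15 works: it is a ratio of integers, and dividing 15·5.52941 < 83 < 15·5.53441 through by 15 gives 5.52941 < 83/15 < 5.53441.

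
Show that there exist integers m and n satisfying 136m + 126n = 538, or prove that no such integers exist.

Every value of 136m + 126n is a multiple of gcd(136, 126) = 2; since 2 ∣ 538, solutions exist.
Dividing through by 2 reduces the equation to 68m + 63n = 269.
Run the Euclidean algorithm on 68 and 63: 68 = 1·63 + 5, 63 = 12·5 + 3, 5 = 1·3 + 2, 3 = 1·2 + 1, 2 = 2·1 + 0.
Back-substituting, 1 = 3 − 1·2 = 3 − (5 − 1·3) = −5 + 2·3 = −5 + 2·(63 − 12·5) = 2·63 − 25·5 = 2·63 − 25·(68 − 1·63) = −25·68 + 27·63; that is, 68·(-25) + 63·27 = 1.
Times 269: 68·(-6725) + 63·7263 = 269, so (-6725, 7263) solves it.
The general solution is m = -6725 + 63k, n = 7263 − 68k; taking k = 107 gives the smaller pair m = 16, n = -13.
Indeed 136·16 + 126·(-13) = 2176 − 1638 = 538.

m = 16, n = -13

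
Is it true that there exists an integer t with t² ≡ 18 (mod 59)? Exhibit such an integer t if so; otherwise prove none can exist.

No such integer exists.

Apply Euler's criterion with the prime 59: 18 is a quadratic residue iff 18^29 ≡ 1 (mod 59), and a non-residue iff it is ≡ −1.
Repeated squaring mod 59: 18^2 = 324 ≡ 29; 18^4 ≡ 29² = 841 ≡ 15; 18^8 ≡ 15² = 225 ≡ 48; 18^16 ≡ 48² = 2304 ≡ 3.
Since 29 = 16 + 8 + 4 + 1, 18^29 ≡ 3 · 48 · 15 · 18; multiplying out mod 59: 3·48 = 144 ≡ 26, then 26·15 = 390 ≡ 36, then 36·18 = 648 ≡ 58. Thus 18^29 ≡ 58 ≡ −1 (mod 59).
The value −1 means 18 is a non-residue modulo 59, so t² ≡ 18 (mod 59) is impossible.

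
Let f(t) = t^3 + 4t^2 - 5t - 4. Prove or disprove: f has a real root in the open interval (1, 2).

f(1) = -4 and f(2) = 10, which have opposite signs.
As a polynomial, f is continuous on every closed interval.
By the Intermediate Value Theorem, f takes the value 0 somewhere in the open interval.

Yes, f has a root in the interval.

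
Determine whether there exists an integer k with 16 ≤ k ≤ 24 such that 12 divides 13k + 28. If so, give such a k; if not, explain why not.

Scanning upward from k = 16 gives 236, 249, 262, 275, none divisible by 12. At k = 20 we get 13·20 + 28 = 288, and 288 = 12·24.

k = 20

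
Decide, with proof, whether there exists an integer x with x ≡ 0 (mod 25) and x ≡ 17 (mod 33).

x = 50

gcd(25, 33) = 1, so the Chinese Remainder Theorem guarantees exactly one residue class mod 825 satisfying both.
Write x = 0 + 25t and require 0 + 25t ≡ 17 (mod 33), i.e. 25t ≡ 17 (mod 33).
Invert 25 mod 33 by the Euclidean algorithm: 33 = 1·25 + 8, 25 = 3·8 + 1, 8 = 8·1 + 0; back-substituting, 1 = 25 − 3·8 = 25 − 3·(33 − 1·25) = −3·33 + 4·25. Hence 25·4 ≡ 1, so 25⁻¹ ≡ 4 (mod 33).
Multiplying by 4: t ≡ 4·17 = 68 ≡ 2 (mod 33).
Taking t = 2 gives x = 0 + 25·2 = 50.
Check: 50 mod 25 = 0, 50 mod 33 = 17. ✓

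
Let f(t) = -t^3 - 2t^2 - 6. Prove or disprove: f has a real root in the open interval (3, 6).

No such root exists.

f(3) = -51 and f(6) = -294, both negative, so a sign-change argument is unavailable; we show f keeps this sign on the whole interval.
Shift to the endpoint 3: with t = 3 + u (0 < u < 3), one computes f(3 + u) = -u^3 - 11u^2 - 39u - 51.
All 4 nonzero coefficients of this polynomial in u are negative; hence for u > 0 the value is a sum of negative terms (the constant -51 among them).
So f is strictly negative on (3, 6); no root exists in the interval.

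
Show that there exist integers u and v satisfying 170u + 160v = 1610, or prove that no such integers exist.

u = 1, v = 9

gcd(170, 160) = 10, and 10 divides 1610, so integer solutions exist.
Dividing through by 10 reduces the equation to 17u + 16v = 161.
Run the Euclidean algorithm on 17 and 16: 17 = 1·16 + 1, 16 = 16·1 + 0.
Back-substituting, 1 = 17 − 1·16; that is, 17·1 + 16·(-1) = 1.
Multiplying through by 161: u = 1·161 = 161, v = (-1)·161 = -161 is a solution.
Shifting by a multiple of (16, −17) keeps it a solution: u = 161 − 10·16 = 1, v = -161 + 10·17 = 9.
Check: 170·1 + 160·9 = 170 + 1440 = 1610. ✓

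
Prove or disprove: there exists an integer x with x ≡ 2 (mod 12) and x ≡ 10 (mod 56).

gcd(12, 56) = 4. A simultaneous solution exists iff 2 ≡ 10 (mod 4); here 2 mod 4 = 2 = 10 mod 4, so it does.
Write x = 2 + 12t. Then 12t ≡ 10 − 2 ≡ 8 (mod 56); dividing through by 4 gives 3t ≡ 2 (mod 14).
To invert 3 modulo 14: 14 = 4·3 + 2, 3 = 1·2 + 1, 2 = 2·1 + 0, and unwinding, 1 = 3 − 1·2 = 3 − (14 − 4·3) = −14 + 5·3. Thus 3⁻¹ ≡ 5 (mod 14).
Multiplying by 5: t ≡ 5·2 = 10 (mod 14).
Then x = 2 + 12·10 = 122.
Indeed 122 ≡ 2 (mod 12) and 122 ≡ 10 (mod 56).

x = 122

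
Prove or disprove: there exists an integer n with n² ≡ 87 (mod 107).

n = 80

n = 80 works: 80² = 6400, and 6400 − 87 = 6313 = 59·107.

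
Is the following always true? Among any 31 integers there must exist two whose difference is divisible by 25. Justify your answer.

True.

There are exactly 25 possible remainders on division by 25.
Since 31 > 25, two of the 31 integers must share a residue class by the pigeonhole principle; call them a and b.
Then a ≡ b (mod 25), i.e. 25 ∣ (a − b).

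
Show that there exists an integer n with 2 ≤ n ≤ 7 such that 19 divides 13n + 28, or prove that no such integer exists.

The values of 13n + 28 for n = 2, 3, …, 7 are 54, 67, 80, 93, 106, 119; reduced mod 19 these are 16, 10, 4, 17, 11, 5.
The residue 0 does not occur, so no n in [2, 7] makes 13n + 28 a multiple of 19.

No such integer n in that range exists.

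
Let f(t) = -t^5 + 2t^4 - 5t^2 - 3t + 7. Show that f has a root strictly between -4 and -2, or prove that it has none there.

f(-4) = 1475 and f(-2) = 57, both positive, so a sign-change argument is unavailable; we show f keeps this sign on the whole interval.
Shift to the endpoint -2: with t = -2 − u (0 < u < 2), one computes f(-2 − u) = u^5 + 12u^4 + 56u^3 + 123u^2 + 127u + 57.
The nonzero coefficients here are all positive, so for u > 0 every term is positive (or zero), and the constant term 57 is strictly positive.
Therefore f(t) > 0 throughout (-4, -2), and f has no zero there.

f has no root in that interval.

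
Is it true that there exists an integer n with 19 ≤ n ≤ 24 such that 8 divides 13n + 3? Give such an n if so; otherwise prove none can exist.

There is no such integer n in that range.

The values of 13n + 3 for n = 19, 20, …, 24 are 250, 263, 276, 289, 302, 315; reduced mod 8 these are 2, 7, 4, 1, 6, 3.
The residue 0 does not occur, so no n in [19, 24] makes 13n + 3 a multiple of 8.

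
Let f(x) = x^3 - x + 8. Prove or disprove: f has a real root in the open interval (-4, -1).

Such a root exists.

f(-4) = -52 and f(-1) = 8, which have opposite signs.
As a polynomial, f is continuous on every closed interval.
By the Intermediate Value Theorem f must vanish at some point of (-4, -1).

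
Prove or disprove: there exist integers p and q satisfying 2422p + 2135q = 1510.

gcd(2422, 2135) = 7, so every integer of the form 2422p + 2135q is a multiple of 7.
But 1510 is not a multiple of 7 (it leaves remainder 5).
Therefore 2422p + 2135q = 1510 has no solution in integers.

No such integers exist.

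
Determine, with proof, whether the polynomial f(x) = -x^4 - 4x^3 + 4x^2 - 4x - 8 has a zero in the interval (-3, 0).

Such a root exists.

f(-3) = 67 and f(0) = -8, which have opposite signs.
As a polynomial, f is continuous on every closed interval.
By the Intermediate Value Theorem, f takes the value 0 somewhere in the open interval.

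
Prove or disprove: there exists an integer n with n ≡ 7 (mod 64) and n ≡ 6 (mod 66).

gcd(64, 66) = 2. If n ≡ 7 (mod 64) and n ≡ 6 (mod 66), then n ≡ 7 (mod 2) and n ≡ 6 (mod 2).
But 7 mod 2 = 1 while 6 mod 2 = 0, a contradiction.
So no integer satisfies both congruences.

There is no such integer.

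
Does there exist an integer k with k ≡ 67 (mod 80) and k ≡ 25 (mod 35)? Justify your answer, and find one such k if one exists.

gcd(80, 35) = 5. If k ≡ 67 (mod 80) and k ≡ 25 (mod 35), then k ≡ 67 (mod 5) and k ≡ 25 (mod 5).
These are incompatible: 67 − 25 = 42 is not divisible by 5.
Therefore no such k exists.

No such integer exists.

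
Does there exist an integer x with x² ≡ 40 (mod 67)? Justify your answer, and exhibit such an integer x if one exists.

x = 43

x = 43 works: 43² = 1849, and 1849 − 40 = 1809 = 27·67.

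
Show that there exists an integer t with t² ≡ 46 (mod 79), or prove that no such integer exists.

t = 58

t = 58 works: 58² = 3364, and 3364 − 46 = 3318 = 42·79.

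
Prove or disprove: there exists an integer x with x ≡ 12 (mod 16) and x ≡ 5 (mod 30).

gcd(16, 30) = 2. If x ≡ 12 (mod 16) and x ≡ 5 (mod 30), then x ≡ 12 (mod 2) and x ≡ 5 (mod 2).
But 12 mod 2 = 0 while 5 mod 2 = 1, a contradiction.
Hence the system has no solution.

There is no such integer.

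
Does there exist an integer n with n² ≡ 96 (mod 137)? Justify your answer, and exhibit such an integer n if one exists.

No, no such integer exists.

Apply Euler's criterion with the prime 137: 96 is a quadratic residue iff 96^68 ≡ 1 (mod 137), and a non-residue iff it is ≡ −1.
Squaring successively (mod 137): 96^2 = 9216 ≡ 37; 96^4 ≡ 37² = 1369 ≡ 136; 96^8 ≡ 136² = 18496 ≡ 1; 96^16 ≡ 1² = 1 ≡ 1; 96^32 ≡ 1² = 1 ≡ 1; 96^64 ≡ 1² = 1 ≡ 1.
Since 68 = 64 + 4, 96^68 ≡ 1 · 136; multiplying out mod 137: 1·136 = 136 ≡ 136. Thus 96^68 ≡ 136 ≡ −1 (mod 137).
By Euler's criterion 96 is a quadratic non-residue mod 137: no n satisfies n² ≡ 96 (mod 137).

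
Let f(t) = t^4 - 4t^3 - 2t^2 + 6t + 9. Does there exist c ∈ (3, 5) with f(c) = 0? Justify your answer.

Yes, f has a root in the interval.

f(3) = -18 and f(5) = 114, which have opposite signs.
As a polynomial, f is continuous on every closed interval.
The Intermediate Value Theorem then guarantees some c ∈ (3, 5) with f(c) = 0.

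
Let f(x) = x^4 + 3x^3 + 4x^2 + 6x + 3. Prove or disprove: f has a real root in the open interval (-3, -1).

f(-3) = 21 and f(-1) = -1, which have opposite signs.
f is continuous everywhere (it is a polynomial), in particular on [-3, -1].
By the Intermediate Value Theorem f must vanish at some point of (-3, -1).

Yes, f has a root in the interval.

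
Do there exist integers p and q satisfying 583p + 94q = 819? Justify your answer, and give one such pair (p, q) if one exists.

Since gcd(583, 94) = 1, every integer is an integer combination of 583 and 94.
Euclidean algorithm: 583 = 6·94 + 19, 94 = 4·19 + 18, 19 = 1·18 + 1, 18 = 18·1 + 0.
Unwinding: 1 = 19 − 1·18 = 19 − (94 − 4·19) = −94 + 5·19 = −94 + 5·(583 − 6·94) = 5·583 − 31·94, i.e. 583·5 + 94·(-31) = 1.
Scaling by 819 gives the particular solution (p, q) = (4095, -25389).
Shifting by a multiple of (94, −583) keeps it a solution: p = 4095 − 43·94 = 53, q = -25389 + 43·583 = -320.
Indeed 583·53 + 94·(-320) = 30899 − 30080 = 819.

p = 53, q = -320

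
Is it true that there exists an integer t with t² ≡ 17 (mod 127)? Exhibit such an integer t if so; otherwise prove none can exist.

t = 12

t = 12 works: 12² = 144, and 144 − 17 = 127 = 1·127.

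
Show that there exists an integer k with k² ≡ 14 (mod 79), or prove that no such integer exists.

There is no such integer.

Apply Euler's criterion with the prime 79: 14 is a quadratic residue iff 14^39 ≡ 1 (mod 79), and a non-residue iff it is ≡ −1.
Repeated squaring mod 79: 14^2 = 196 ≡ 38; 14^4 ≡ 38² = 1444 ≡ 22; 14^8 ≡ 22² = 484 ≡ 10; 14^16 ≡ 10² = 100 ≡ 21; 14^32 ≡ 21² = 441 ≡ 46.
Since 39 = 32 + 4 + 2 + 1, 14^39 ≡ 46 · 22 · 38 · 14; multiplying out mod 79: 46·22 = 1012 ≡ 64, then 64·38 = 2432 ≡ 62, then 62·14 = 868 ≡ 78. Thus 14^39 ≡ 78 ≡ −1 (mod 79).
By Euler's criterion 14 is a quadratic non-residue mod 79: no k satisfies k² ≡ 14 (mod 79).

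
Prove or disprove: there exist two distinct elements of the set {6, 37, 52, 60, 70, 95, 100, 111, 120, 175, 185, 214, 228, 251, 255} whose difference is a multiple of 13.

6 and 175 are such a pair.

Both 6 and 175 leave remainder 6 on division by 13; their difference 169 = 13·13 is a multiple of 13.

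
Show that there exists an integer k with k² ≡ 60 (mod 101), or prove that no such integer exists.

101 is prime, so by Euler's criterion 60 is a square mod 101 iff 60^((101−1)/2) = 60^50 ≡ 1 (mod 101).
Squaring successively (mod 101): 60^2 = 3600 ≡ 65; 60^4 ≡ 65² = 4225 ≡ 84; 60^8 ≡ 84² = 7056 ≡ 87; 60^16 ≡ 87² = 7569 ≡ 95; 60^32 ≡ 95² = 9025 ≡ 36.
Since 50 = 32 + 16 + 2, 60^50 ≡ 36 · 95 · 65; multiplying out mod 101: 36·95 = 3420 ≡ 87, then 87·65 = 5655 ≡ 100. Thus 60^50 ≡ 100 ≡ −1 (mod 101).
The value −1 means 60 is a non-residue modulo 101, so k² ≡ 60 (mod 101) is impossible.

No, no such integer exists.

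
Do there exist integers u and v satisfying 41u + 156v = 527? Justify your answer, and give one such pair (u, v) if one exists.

u = 127, v = -30

41 and 156 are coprime, so 41u + 156v ranges over all of ℤ.
Euclidean algorithm: 156 = 3·41 + 33, 41 = 1·33 + 8, 33 = 4·8 + 1, 8 = 8·1 + 0.
Back-substituting, 1 = 33 − 4·8 = 33 − 4·(41 − 1·33) = −4·41 + 5·33 = −4·41 + 5·(156 − 3·41) = 5·156 − 19·41; that is, 41·(-19) + 156·5 = 1.
Times 527: 41·(-10013) + 156·2635 = 527, so (-10013, 2635) solves it.
Adding 65·156 to u and subtracting 65·41 from v gives the tidier solution (127, -30).
Indeed 41·127 + 156·(-30) = 5207 − 4680 = 527.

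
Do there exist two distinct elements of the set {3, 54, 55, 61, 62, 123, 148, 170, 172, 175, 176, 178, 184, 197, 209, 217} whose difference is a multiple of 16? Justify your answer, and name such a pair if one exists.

Two integers differ by a multiple of 16 exactly when they have the same residue mod 16. The residues are 3↦3, 54↦6, 55↦7, 61↦13, 62↦14, 123↦11, 148↦4, 170↦10, 172↦12, 175↦15, 176↦0, 178↦2, 184↦8, 197↦5, 209↦1, 217↦9.
All 16 residues are distinct, so no two elements differ by a multiple of 16.

No such pair exists.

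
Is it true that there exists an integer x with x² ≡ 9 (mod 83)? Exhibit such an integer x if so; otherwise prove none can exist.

x = 80

Take x = 80. Then 80² = 6400 = 77·83 + 9, so 80² ≡ 9 (mod 83).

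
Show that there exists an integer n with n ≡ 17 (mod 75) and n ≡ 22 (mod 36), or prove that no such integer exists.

No such integer exists.

gcd(75, 36) = 3. If n ≡ 17 (mod 75) and n ≡ 22 (mod 36), then n ≡ 17 (mod 3) and n ≡ 22 (mod 3).
These are incompatible: 17 − 22 = -5 is not divisible by 3.
Hence the system has no solution.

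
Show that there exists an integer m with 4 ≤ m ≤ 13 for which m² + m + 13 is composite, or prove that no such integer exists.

At m = 11: 11² + 11 + 13 = 145 = 5·29, which is composite.

m = 11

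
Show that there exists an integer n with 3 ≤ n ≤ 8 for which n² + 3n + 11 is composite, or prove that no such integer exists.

At n = 5: 5² + 3·5 + 11 = 51 = 3·17, which is composite.

n = 5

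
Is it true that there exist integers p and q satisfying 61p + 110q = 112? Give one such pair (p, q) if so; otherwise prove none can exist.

p = 92, q = -50

Since gcd(61, 110) = 1, every integer is an integer combination of 61 and 110.
Dividing repeatedly: 110 = 1·61 + 49, 61 = 1·49 + 12, 49 = 4·12 + 1, 12 = 12·1 + 0.
Back-substituting, 1 = 49 − 4·12 = 49 − 4·(61 − 1·49) = −4·61 + 5·49 = −4·61 + 5·(110 − 1·61) = 5·110 − 9·61; that is, 61·(-9) + 110·5 = 1.
Multiplying through by 112: p = (-9)·112 = -1008, q = 5·112 = 560 is a solution.
The general solution is p = -1008 + 110k, q = 560 − 61k; taking k = 10 gives the smaller pair p = 92, q = -50.
Check: 61·92 + 110·(-50) = 5612 − 5500 = 112. ✓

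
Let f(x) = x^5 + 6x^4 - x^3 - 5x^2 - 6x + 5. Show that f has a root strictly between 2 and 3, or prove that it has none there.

f has no root in that interval.

f(2) = 93 and f(3) = 644, both positive, so a sign-change argument is unavailable; we show f keeps this sign on the whole interval.
Substitute x = 2 + u, where 0 < u < 1 on the interval. Expanding, f(2 + u) = u^5 + 16u^4 + 87u^3 + 213u^2 + 234u + 93.
All 6 nonzero coefficients of this polynomial in u are positive; hence for u > 0 the value is a sum of positive terms (the constant 93 among them).
Therefore f(x) > 0 throughout (2, 3), and f has no zero there.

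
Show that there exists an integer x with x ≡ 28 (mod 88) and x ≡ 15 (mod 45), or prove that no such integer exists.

x = 2580

gcd(88, 45) = 1, so the Chinese Remainder Theorem guarantees exactly one residue class mod 3960 satisfying both.
Write x = 28 + 88t and require 28 + 88t ≡ 15 (mod 45), i.e. 88t ≡ 32 (mod 45).
88 ≡ 43 (mod 45), so this reads 43t ≡ 32 (mod 45). Invert 43 mod 45 by the Euclidean algorithm: 45 = 1·43 + 2, 43 = 21·2 + 1, 2 = 2·1 + 0; back-substituting, 1 = 43 − 21·2 = 43 − 21·(45 − 1·43) = −21·45 + 22·43. Hence 43·22 ≡ 1, so 43⁻¹ ≡ 22 (mod 45).
Therefore t ≡ 22·32 = 704 ≡ 29 (mod 45).
With t = 29: x = 28 + 88·29 = 2580.
Verify: 2580 = 29·88 + 28 and 2580 = 57·45 + 15. ✓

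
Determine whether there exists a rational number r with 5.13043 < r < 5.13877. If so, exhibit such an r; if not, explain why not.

r = 77/15

Scale by 15: the interval becomes (76.95645, 77.08155), which contains the integer 77.
Hence 77/15 is a rational number with 5.13043 < 77/15 < 5.13877.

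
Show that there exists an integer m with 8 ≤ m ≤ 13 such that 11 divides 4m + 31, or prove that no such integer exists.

At m = 8, 4·8 + 31 = 63 ≡ 8 (mod 11), and each step in m adds 4, giving residues 8, 1, 5, 9, 2, 6 for m = 8, 9, …, 13.
The residue 0 does not occur, so no m in [8, 13] makes 4m + 31 a multiple of 11.

No, no such integer m in that range exists.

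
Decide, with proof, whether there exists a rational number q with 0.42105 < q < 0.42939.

Multiplying by 7: 7·0.42105 = 2.94735 and 7·0.42939 = 3.00573, so the integer 3 lies strictly between them.
Hence 3/7 is a rational number with 0.42105 < 3/7 < 0.42939.

q = 3/7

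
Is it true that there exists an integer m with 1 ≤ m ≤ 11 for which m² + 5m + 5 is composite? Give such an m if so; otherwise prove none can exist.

m = 10

At m = 10: 10² + 5·10 + 5 = 155 = 5·31, which is composite.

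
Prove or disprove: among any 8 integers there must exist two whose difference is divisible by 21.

No, the set {30, 31, 32, 33, 34, 35, 36, 37} is a counterexample.

Take the 8 consecutive integers 30, 31, …, 37: their residues mod 21 are all distinct because 8 ≤ 21.
The differences between them range over 1, …, 7, none of which is divisible by 21.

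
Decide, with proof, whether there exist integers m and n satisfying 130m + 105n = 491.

There are no such integers.

gcd(130, 105) = 5, so every integer of the form 130m + 105n is a multiple of 5.
But 491 = 5·98 + 1, so 5 ∤ 491.
Therefore 130m + 105n = 491 has no solution in integers.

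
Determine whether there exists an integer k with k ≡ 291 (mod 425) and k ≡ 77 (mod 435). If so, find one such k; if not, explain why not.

There is no such integer.

Both moduli are multiples of 5 = gcd(425, 435), so any solution would satisfy k ≡ 291 and k ≡ 77 modulo 5 simultaneously.
However 291 ≡ 1 and 77 ≡ 2 (mod 5), and 1 ≠ 2.
So no integer satisfies both congruences.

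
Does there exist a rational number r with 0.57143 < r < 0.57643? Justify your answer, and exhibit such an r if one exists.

Look for a denominator N such that an integer falls strictly between N·0.57143 and N·0.57643. N = 33 works: 33·0.57143 = 18.85719 < 19 < 19.02219 = 33·0.57643.
So r = 19/33 works: it is a ratio of integers, and dividing 33·0.57143 < 19 < 33·0.57643 through by 33 gives 0.57143 < 19/33 < 0.57643.

r = 19/33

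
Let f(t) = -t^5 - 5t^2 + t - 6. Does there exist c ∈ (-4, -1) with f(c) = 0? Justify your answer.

f(-4) = 934 and f(-1) = -11, which have opposite signs.
Since f is a polynomial it is continuous on [-4, -1].
The Intermediate Value Theorem then guarantees some c ∈ (-4, -1) with f(c) = 0.

Yes, such a c exists.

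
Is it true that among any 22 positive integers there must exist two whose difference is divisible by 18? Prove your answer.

True.

Each integer lies in one of the 18 residue classes modulo 18.
Placing 22 integers into 18 classes, some class receives at least two — say a and b.
Their difference a − b is then a multiple of 18.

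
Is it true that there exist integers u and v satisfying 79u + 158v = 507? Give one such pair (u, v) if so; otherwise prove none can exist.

Any value of 79u + 158v is a multiple of gcd(79, 158) = 79.
But 507 = 79·6 + 33, so 79 ∤ 507.
Therefore 79u + 158v = 507 has no solution in integers.

No, no such integers exist.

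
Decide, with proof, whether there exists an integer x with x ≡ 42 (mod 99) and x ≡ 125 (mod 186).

Reduce both congruences modulo 3, which divides 99 and 186: they say x ≡ 42 (mod 3) and x ≡ 125 (mod 3).
But 42 mod 3 = 0 while 125 mod 3 = 2, a contradiction.
So no integer satisfies both congruences.

No such integer exists.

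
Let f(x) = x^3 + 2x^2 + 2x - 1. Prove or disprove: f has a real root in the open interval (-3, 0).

No such root exists.

f(-3) = -16 and f(0) = -1, both negative.
The derivative f'(x) = 3x^2 + 4x + 2 is a quadratic with discriminant 4² − 4·3·2 = -8 < 0; it never vanishes, so it is always positive (sign of the leading coefficient).
Hence f is strictly increasing on ℝ, and in particular on [-3, 0]. A strictly monotone function with same-sign endpoint values stays negative on the whole interval, so f has no zero in (-3, 0).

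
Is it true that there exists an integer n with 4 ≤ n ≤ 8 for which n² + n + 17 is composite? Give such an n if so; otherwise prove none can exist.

The values for n = 4, 5, …, 8 are 37, 47, 59, 73, 89, and each of these is prime.
So no value in the range makes the expression composite.

There is no such integer n in that range.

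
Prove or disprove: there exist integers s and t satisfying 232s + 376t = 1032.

s = 32, t = -17

Since gcd(232, 376) = 8 and 1032 = 8·129, Bézout's identity guarantees a solution.
Dividing through by 8 reduces the equation to 29s + 47t = 129.
Euclidean algorithm: 47 = 1·29 + 18, 29 = 1·18 + 11, 18 = 1·11 + 7, 11 = 1·7 + 4, 7 = 1·4 + 3, 4 = 1·3 + 1, 3 = 3·1 + 0.
Working back up the chain: 1 = 4 − 1·3 = 4 − (7 − 1·4) = −7 + 2·4 = −7 + 2·(11 − 1·7) = 2·11 − 3·7 = 2·11 − 3·(18 − 1·11) = −3·18 + 5·11 = −3·18 + 5·(29 − 1·18) = 5·29 − 8·18 = 5·29 − 8·(47 − 1·29) = −8·47 + 13·29. So 29·13 + 47·(-8) = 1.
Times 129: 29·1677 + 47·(-1032) = 129, so (1677, -1032) solves it.
Shifting by a multiple of (47, −29) keeps it a solution: s = 1677 − 35·47 = 32, t = -1032 + 35·29 = -17.
Indeed 232·32 + 376·(-17) = 7424 − 6392 = 1032.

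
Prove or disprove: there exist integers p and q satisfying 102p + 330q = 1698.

p = 49, q = -10

Every value of 102p + 330q is a multiple of gcd(102, 330) = 6; since 6 ∣ 1698, solutions exist.
Dividing through by 6 reduces the equation to 17p + 55q = 283.
Dividing repeatedly: 55 = 3·17 + 4, 17 = 4·4 + 1, 4 = 4·1 + 0.
Working back up the chain: 1 = 17 − 4·4 = 17 − 4·(55 − 3·17) = −4·55 + 13·17. So 17·13 + 55·(-4) = 1.
Scaling by 283 gives the particular solution (p, q) = (3679, -1132).
Subtracting 66·55 from p and adding 66·17 to q gives the tidier solution (49, -10).
Indeed 102·49 + 330·(-10) = 4998 − 3300 = 1698.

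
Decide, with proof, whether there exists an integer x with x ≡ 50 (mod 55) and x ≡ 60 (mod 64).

The moduli 55 and 64 are coprime, so by the Chinese Remainder Theorem a unique solution modulo 3520 exists.
Write x = 50 + 55t and require 50 + 55t ≡ 60 (mod 64), i.e. 55t ≡ 10 (mod 64).
Note 55·7 = 385 ≡ 1 (mod 64) (as 385 − 1 = 6·64), so 55⁻¹ ≡ 7.
Therefore t ≡ 7·10 = 70 ≡ 6 (mod 64).
Taking t = 6 gives x = 50 + 55·6 = 380.
Check: 380 mod 55 = 50, 380 mod 64 = 60. ✓

x = 380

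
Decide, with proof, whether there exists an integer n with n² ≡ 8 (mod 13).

There is no such integer.

Since (13 − n)² ≡ n² (mod 13), it suffices to square n = 0, 1, …, 6: the residues are 0, 1, 4, 9, 3, 12, 10.
So the quadratic residues mod 13 are {0, 1, 3, 4, 9, 10, 12}, and 8 is not among them.
Hence no integer n has n² ≡ 8 (mod 13).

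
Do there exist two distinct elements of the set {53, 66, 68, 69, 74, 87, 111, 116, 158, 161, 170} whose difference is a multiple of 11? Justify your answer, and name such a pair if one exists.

No, no such pair exists.

Residues mod 11: 53↦9, 66↦0, 68↦2, 69↦3, 74↦8, 87↦10, 111↦1, 116↦6, 158↦4, 161↦7, 170↦5.
These 11 residues are pairwise different, hence no difference of two elements is divisible by 11.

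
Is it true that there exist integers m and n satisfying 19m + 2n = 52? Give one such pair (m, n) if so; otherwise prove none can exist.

Since gcd(19, 2) = 1, every integer is an integer combination of 19 and 2.
Euclidean algorithm: 19 = 9·2 + 1, 2 = 2·1 + 0.
Back-substituting, 1 = 19 − 9·2; that is, 19·1 + 2·(-9) = 1.
Multiplying through by 52: m = 1·52 = 52, n = (-9)·52 = -468 is a solution.
Subtracting 26·2 from m and adding 26·19 to n gives the tidier solution (0, 26).
Check: 19·0 + 2·26 = 0 + 52 = 52. ✓

m = 0, n = 26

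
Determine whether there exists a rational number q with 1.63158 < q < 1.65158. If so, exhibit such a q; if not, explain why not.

q = 18/11

Multiplying by 11: 11·1.63158 = 17.94738 and 11·1.65158 = 18.16738, so the integer 18 lies strictly between them.
Hence 18/11 is a rational number with 1.63158 < 18/11 < 1.65158.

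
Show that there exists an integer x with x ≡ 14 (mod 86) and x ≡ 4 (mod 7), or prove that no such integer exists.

x = 186

Since 86 and 7 share no common factor, CRT says the pair of congruences has a solution (unique mod 602).
Write x = 14 + 86t and require 14 + 86t ≡ 4 (mod 7), i.e. 86t ≡ 4 (mod 7).
86 ≡ 2 (mod 7), so this reads 2t ≡ 4 (mod 7). To invert 2 modulo 7: 7 = 3·2 + 1, 2 = 2·1 + 0, and unwinding, 1 = 7 − 3·2. Thus 2⁻¹ ≡ -3 ≡ 4 (mod 7).
Multiplying by 4: t ≡ 4·4 = 16 ≡ 2 (mod 7).
With t = 2: x = 14 + 86·2 = 186.
Check: 186 mod 86 = 14, 186 mod 7 = 4. ✓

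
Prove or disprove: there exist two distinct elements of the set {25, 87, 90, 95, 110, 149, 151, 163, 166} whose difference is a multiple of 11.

Residues mod 11: 25↦3, 87↦10, 90↦2, 95↦7, 110↦0, 149↦6, 151↦8, 163↦9, 166↦1.
These 9 residues are pairwise different, hence no difference of two elements is divisible by 11.

No, no such pair exists.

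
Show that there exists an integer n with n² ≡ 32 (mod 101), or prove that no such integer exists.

No such integer exists.

Apply Euler's criterion with the prime 101: 32 is a quadratic residue iff 32^50 ≡ 1 (mod 101), and a non-residue iff it is ≡ −1.
Squaring successively (mod 101): 32^2 = 1024 ≡ 14; 32^4 ≡ 14² = 196 ≡ 95; 32^8 ≡ 95² = 9025 ≡ 36; 32^16 ≡ 36² = 1296 ≡ 84; 32^32 ≡ 84² = 7056 ≡ 87.
Since 50 = 32 + 16 + 2, 32^50 ≡ 87 · 84 · 14; multiplying out mod 101: 87·84 = 7308 ≡ 36, then 36·14 = 504 ≡ 100. Thus 32^50 ≡ 100 ≡ −1 (mod 101).
The value −1 means 32 is a non-residue modulo 101, so n² ≡ 32 (mod 101) is impossible.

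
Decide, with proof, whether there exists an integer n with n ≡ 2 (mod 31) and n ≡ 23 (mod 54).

gcd(31, 54) = 1, so the Chinese Remainder Theorem guarantees exactly one residue class mod 1674 satisfying both.
Any solution of the first congruence is n = 2 + 31t; substituting into the second, 31t ≡ 23 − 2 ≡ 21 (mod 54).
Since 31·7 = 217 = 4·54 + 1, the inverse of 31 mod 54 is 7.
Therefore t ≡ 7·21 = 147 ≡ 39 (mod 54).
Taking t = 39 gives n = 2 + 31·39 = 1211.
Check: 1211 mod 31 = 2, 1211 mod 54 = 23. ✓

n = 1211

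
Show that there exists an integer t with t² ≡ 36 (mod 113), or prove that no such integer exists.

t = 107

t = 107 works: 107² = 11449, and 11449 − 36 = 11413 = 101·113.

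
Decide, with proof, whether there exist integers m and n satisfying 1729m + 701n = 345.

Since gcd(1729, 701) = 1, every integer is an integer combination of 1729 and 701.
Run the Euclidean algorithm on 1729 and 701: 1729 = 2·701 + 327, 701 = 2·327 + 47, 327 = 6·47 + 45, 47 = 1·45 + 2, 45 = 22·2 + 1, 2 = 2·1 + 0.
Unwinding: 1 = 45 − 22·2 = 45 − 22·(47 − 1·45) = −22·47 + 23·45 = −22·47 + 23·(327 − 6·47) = 23·327 − 160·47 = 23·327 − 160·(701 − 2·327) = −160·701 + 343·327 = −160·701 + 343·(1729 − 2·701) = 343·1729 − 846·701, i.e. 1729·343 + 701·(-846) = 1.
Times 345: 1729·118335 + 701·(-291870) = 345, so (118335, -291870) solves it.
The general solution is m = 118335 + 701k, n = -291870 − 1729k; taking k = -168 gives the smaller pair m = 567, n = -1398.
Indeed 1729·567 + 701·(-1398) = 980343 − 979998 = 345.

m = 567, n = -1398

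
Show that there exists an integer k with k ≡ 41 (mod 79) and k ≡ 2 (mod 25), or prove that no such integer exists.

The moduli 79 and 25 are coprime, so by the Chinese Remainder Theorem a unique solution modulo 1975 exists.
Any solution of the first congruence is k = 41 + 79t; substituting into the second, 79t ≡ 2 − 41 ≡ 11 (mod 25).
79 ≡ 4 (mod 25), so this reads 4t ≡ 11 (mod 25). To invert 4 modulo 25: 25 = 6·4 + 1, 4 = 4·1 + 0, and unwinding, 1 = 25 − 6·4. Thus 4⁻¹ ≡ -6 ≡ 19 (mod 25).
Therefore t ≡ 19·11 = 209 ≡ 9 (mod 25).
With t = 9: k = 41 + 79·9 = 752.
Check: 752 mod 79 = 41, 752 mod 25 = 2. ✓

k = 752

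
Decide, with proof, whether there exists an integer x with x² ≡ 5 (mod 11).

x = 4

x = 4 works: 4² = 16, and 16 − 5 = 11 = 1·11.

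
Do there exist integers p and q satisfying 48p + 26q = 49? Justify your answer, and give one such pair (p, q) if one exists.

Both 48 and 26 are divisible by gcd(48, 26) = 2, hence so is any combination 48p + 26q.
However 49 leaves remainder 1 on division by 2.
Therefore 48p + 26q = 49 has no solution in integers.

No, no such integers exist.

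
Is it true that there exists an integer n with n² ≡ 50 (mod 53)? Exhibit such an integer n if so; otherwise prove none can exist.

No such integer exists.

53 is prime, so by Euler's criterion 50 is a square mod 53 iff 50^((53−1)/2) = 50^26 ≡ 1 (mod 53).
Repeated squaring mod 53: 50^2 = 2500 ≡ 9; 50^4 ≡ 9² = 81 ≡ 28; 50^8 ≡ 28² = 784 ≡ 42; 50^16 ≡ 42² = 1764 ≡ 15.
Since 26 = 16 + 8 + 2, 50^26 ≡ 15 · 42 · 9; multiplying out mod 53: 15·42 = 630 ≡ 47, then 47·9 = 423 ≡ 52. Thus 50^26 ≡ 52 ≡ −1 (mod 53).
The value −1 means 50 is a non-residue modulo 53, so n² ≡ 50 (mod 53) is impossible.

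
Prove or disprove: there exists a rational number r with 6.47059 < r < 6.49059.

r = 123/19

Look for a denominator N such that an integer falls strictly between N·6.47059 and N·6.49059. N = 19 works: 19·6.47059 = 122.94121 < 123 < 123.32121 = 19·6.49059.
Hence 123/19 is a rational number with 6.47059 < 123/19 < 6.49059.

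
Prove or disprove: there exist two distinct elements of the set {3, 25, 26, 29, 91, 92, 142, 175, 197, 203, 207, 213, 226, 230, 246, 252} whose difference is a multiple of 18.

Reduce each element modulo 18: 3↦3, 25↦7, 26↦8, 29↦11, 91↦1, 92↦2, 142↦16, 175↦13, 197↦17, 203↦5, 207↦9, 213↦15, 226↦10, 230↦14, 246↦12, 252↦0.
No residue repeats among the 16 elements, so no pair has difference ≡ 0 (mod 18).

No such pair exists.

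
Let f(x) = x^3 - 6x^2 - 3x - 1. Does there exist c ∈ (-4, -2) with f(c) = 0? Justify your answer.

f(-4) = -149 and f(-2) = -27, both negative, so a sign-change argument is unavailable; we show f keeps this sign on the whole interval.
Substitute x = -2 − u, where 0 < u < 2 on the interval. Expanding, f(-2 − u) = -u^3 - 12u^2 - 33u - 27.
All 4 nonzero coefficients of this polynomial in u are negative; hence for u > 0 the value is a sum of negative terms (the constant -27 among them).
So f is strictly negative on (-4, -2); no root exists in the interval.

f has no root in that interval.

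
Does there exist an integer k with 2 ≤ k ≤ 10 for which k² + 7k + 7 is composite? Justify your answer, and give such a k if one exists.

At k = 4: 4² + 7·4 + 7 = 51 = 3·17, which is composite.

k = 4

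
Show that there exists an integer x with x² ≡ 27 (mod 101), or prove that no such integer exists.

There is no such integer.

101 is prime, so by Euler's criterion 27 is a square mod 101 iff 27^((101−1)/2) = 27^50 ≡ 1 (mod 101).
Squaring successively (mod 101): 27^2 = 729 ≡ 22; 27^4 ≡ 22² = 484 ≡ 80; 27^8 ≡ 80² = 6400 ≡ 37; 27^16 ≡ 37² = 1369 ≡ 56; 27^32 ≡ 56² = 3136 ≡ 5.
Since 50 = 32 + 16 + 2, 27^50 ≡ 5 · 56 · 22; multiplying out mod 101: 5·56 = 280 ≡ 78, then 78·22 = 1716 ≡ 100. Thus 27^50 ≡ 100 ≡ −1 (mod 101).
The value −1 means 27 is a non-residue modulo 101, so x² ≡ 27 (mod 101) is impossible.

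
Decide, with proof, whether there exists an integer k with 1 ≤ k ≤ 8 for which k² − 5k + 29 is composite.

At k = 1: 1² − 5·1 + 29 = 25 = 5·5, which is composite.

k = 1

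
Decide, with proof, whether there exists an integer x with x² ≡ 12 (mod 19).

Since (19 − x)² ≡ x² (mod 19), it suffices to square x = 0, 1, …, 9: the residues are 0, 1, 4, 9, 16, 6, 17, 11, 7, 5.
The set of squares mod 19 is therefore {0, 1, 4, 5, 6, 7, 9, 11, 16, 17}, which does not contain 12.
Hence no integer x has x² ≡ 12 (mod 19).

No such integer exists.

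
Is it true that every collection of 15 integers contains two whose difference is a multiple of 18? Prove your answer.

No, the set {37, 38, 39, 40, 41, 42, 43, 44, 45, 46, 47, 48, 49, 50, 51} is a counterexample.

Try 15 consecutive integers, 37, 38, …, 51. Their remainders mod 18 are 1, 2, 3, 4, 5, 6, 7, 8, 9, 10, 11, 12, 13, 14, 15 — pairwise different, as any 15 ≤ 18 consecutive integers have distinct residues.
The differences between them range over 1, …, 14, none of which is divisible by 18.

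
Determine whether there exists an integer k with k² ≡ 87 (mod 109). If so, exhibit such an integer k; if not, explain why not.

k = 14

k = 14 works: 14² = 196, and 196 − 87 = 109 = 1·109.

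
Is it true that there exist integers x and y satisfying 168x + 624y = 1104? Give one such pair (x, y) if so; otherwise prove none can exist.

x = 14, y = -2

gcd(168, 624) = 24, and 24 divides 1104, so integer solutions exist.
Dividing through by 24 reduces the equation to 7x + 26y = 46.
Euclidean algorithm: 26 = 3·7 + 5, 7 = 1·5 + 2, 5 = 2·2 + 1, 2 = 2·1 + 0.
Unwinding: 1 = 5 − 2·2 = 5 − 2·(7 − 1·5) = −2·7 + 3·5 = −2·7 + 3·(26 − 3·7) = 3·26 − 11·7, i.e. 7·(-11) + 26·3 = 1.
Multiplying through by 46: x = (-11)·46 = -506, y = 3·46 = 138 is a solution.
Shifting by a multiple of (26, −7) keeps it a solution: x = -506 + 20·26 = 14, y = 138 − 20·7 = -2.
Indeed 168·14 + 624·(-2) = 2352 − 1248 = 1104.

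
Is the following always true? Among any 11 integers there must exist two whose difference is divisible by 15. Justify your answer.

Consider the 11 integers 20, 21, …, 30. They lie in distinct residue classes modulo 15, since 11 ≤ 15.
Any two of them differ by at most 10 < 15 and by at least 1, so no difference is a multiple of 15.

No, the set {20, 21, 22, 23, 24, 25, 26, 27, 28, 29, 30} is a counterexample.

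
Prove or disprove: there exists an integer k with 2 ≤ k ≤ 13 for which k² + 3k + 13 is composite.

k = 13

At k = 13: 13² + 3·13 + 13 = 221 = 13·17, which is composite.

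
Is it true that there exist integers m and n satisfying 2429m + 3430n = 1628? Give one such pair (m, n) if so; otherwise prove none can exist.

gcd(2429, 3430) = 7, so every integer of the form 2429m + 3430n is a multiple of 7.
But 1628 is not a multiple of 7 (it leaves remainder 4).
So the equation is unsolvable over ℤ.

No, no such integers exist.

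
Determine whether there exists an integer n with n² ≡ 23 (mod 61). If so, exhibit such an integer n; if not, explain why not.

61 is prime, so by Euler's criterion 23 is a square mod 61 iff 23^((61−1)/2) = 23^30 ≡ 1 (mod 61).
Squaring successively (mod 61): 23^2 = 529 ≡ 41; 23^4 ≡ 41² = 1681 ≡ 34; 23^8 ≡ 34² = 1156 ≡ 58; 23^16 ≡ 58² = 3364 ≡ 9.
Since 30 = 16 + 8 + 4 + 2, 23^30 ≡ 9 · 58 · 34 · 41; multiplying out mod 61: 9·58 = 522 ≡ 34, then 34·34 = 1156 ≡ 58, then 58·41 = 2378 ≡ 60. Thus 23^30 ≡ 60 ≡ −1 (mod 61).
The value −1 means 23 is a non-residue modulo 61, so n² ≡ 23 (mod 61) is impossible.

No, no such integer exists.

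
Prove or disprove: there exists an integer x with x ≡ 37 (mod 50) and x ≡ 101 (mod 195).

Both moduli are multiples of 5 = gcd(50, 195), so any solution would satisfy x ≡ 37 and x ≡ 101 modulo 5 simultaneously.
However 37 ≡ 2 and 101 ≡ 1 (mod 5), and 2 ≠ 1.
Hence the system has no solution.

No such integer exists.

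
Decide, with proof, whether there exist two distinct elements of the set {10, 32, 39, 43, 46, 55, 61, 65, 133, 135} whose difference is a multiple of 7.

32 mod 7 = 4 and 39 mod 7 = 4, so 39 − 32 = 7 = 1·7.

Yes: 32 and 39.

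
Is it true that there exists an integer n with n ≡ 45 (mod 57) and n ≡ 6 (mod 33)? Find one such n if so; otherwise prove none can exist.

gcd(57, 33) = 3. A simultaneous solution exists iff 45 ≡ 6 (mod 3); here 45 mod 3 = 0 = 6 mod 3, so it does.
Put n = 45 + 57t, so we need 57t ≡ 27 (mod 33), equivalently (divide by 3) 19t ≡ 9 (mod 11).
19 ≡ 8 (mod 11), so this reads 8t ≡ 9 (mod 11). Invert 8 mod 11 by the Euclidean algorithm: 11 = 1·8 + 3, 8 = 2·3 + 2, 3 = 1·2 + 1, 2 = 2·1 + 0; back-substituting, 1 = 3 − 1·2 = 3 − (8 − 2·3) = −8 + 3·3 = −8 + 3·(11 − 1·8) = 3·11 − 4·8. Hence 8·(-4) ≡ 1, so 8⁻¹ ≡ -4 ≡ 7 (mod 11).
Therefore t ≡ 7·9 = 63 ≡ 8 (mod 11).
Then n = 45 + 57·8 = 501.
Verify: 501 = 8·57 + 45 and 501 = 15·33 + 6. ✓

n = 501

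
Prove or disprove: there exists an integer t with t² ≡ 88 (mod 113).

t = 38

Take t = 38. Then 38² = 1444 = 12·113 + 88, so 38² ≡ 88 (mod 113).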